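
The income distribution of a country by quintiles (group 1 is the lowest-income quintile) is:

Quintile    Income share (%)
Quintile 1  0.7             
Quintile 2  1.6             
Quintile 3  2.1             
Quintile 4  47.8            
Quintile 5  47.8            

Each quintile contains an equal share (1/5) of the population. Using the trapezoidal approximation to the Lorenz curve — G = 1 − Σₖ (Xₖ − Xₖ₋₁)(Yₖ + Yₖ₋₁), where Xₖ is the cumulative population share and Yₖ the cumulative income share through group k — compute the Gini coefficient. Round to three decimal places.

Cumulative income shares Yₖ: 0.0070, 0.0230, 0.0440, 0.5220, 1.0000
Σ (Xₖ−Xₖ₋₁)(Yₖ+Yₖ₋₁) = (1/5)(0.0070+0.0000) + (1/5)(0.0230+0.0070) + (1/5)(0.0440+0.0230) + (1/5)(0.5220+0.0440) + (1/5)(1.0000+0.5220)
  = 0.0014 + 0.0060 + 0.0134 + 0.1132 + 0.3044 = 0.4384
G = 1 − 0.4384 = 0.5616

0.562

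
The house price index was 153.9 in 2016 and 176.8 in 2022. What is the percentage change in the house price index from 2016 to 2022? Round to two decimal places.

Change = (176.8 − 153.9) / 153.9 × 100
       = 22.9 / 153.9 × 100 = 14.8798%

14.88%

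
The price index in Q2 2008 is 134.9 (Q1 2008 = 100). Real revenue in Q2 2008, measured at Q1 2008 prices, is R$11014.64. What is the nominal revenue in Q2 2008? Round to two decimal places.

14858.75

Nominal = Real × (Index/100) = 11014.64 × (134.9/100)
        = 11014.64 × 1.349 = 14858.7494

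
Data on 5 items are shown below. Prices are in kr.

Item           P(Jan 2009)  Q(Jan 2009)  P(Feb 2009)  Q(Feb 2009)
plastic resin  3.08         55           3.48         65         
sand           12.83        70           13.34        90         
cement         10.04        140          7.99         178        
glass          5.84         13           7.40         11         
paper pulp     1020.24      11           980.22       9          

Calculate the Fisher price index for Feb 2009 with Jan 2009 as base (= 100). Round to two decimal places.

Laspeyres component (base-period weights):
ΣP(Feb 2009)Q(Jan 2009) = 3.48×55 + 13.34×70 + 7.99×140 + 7.40×13 + 980.22×11 = 191.4 + 933.8 + 1118.6 + 96.2 + 10782.42 = 13122.42
ΣP(Jan 2009)Q(Jan 2009) = 3.08×55 + 12.83×70 + 10.04×140 + 5.84×13 + 1020.24×11 = 169.4 + 898.1 + 1405.6 + 75.92 + 11222.64 = 13771.66
L = 13122.42 / 13771.66 × 100 = 95.2857
Paasche component (current-period weights):
ΣP(Feb 2009)Q(Feb 2009) = 3.48×65 + 13.34×90 + 7.99×178 + 7.40×11 + 980.22×9 = 226.2 + 1200.6 + 1422.22 + 81.4 + 8821.98 = 11752.4
ΣP(Jan 2009)Q(Feb 2009) = 3.08×65 + 12.83×90 + 10.04×178 + 5.84×11 + 1020.24×9 = 200.2 + 1154.7 + 1787.12 + 64.24 + 9182.16 = 12388.42
P = 11752.4 / 12388.42 × 100 = 94.8660
Fisher = √(L × P) = √(95.2857 × 94.8660) = 95.0756

95.08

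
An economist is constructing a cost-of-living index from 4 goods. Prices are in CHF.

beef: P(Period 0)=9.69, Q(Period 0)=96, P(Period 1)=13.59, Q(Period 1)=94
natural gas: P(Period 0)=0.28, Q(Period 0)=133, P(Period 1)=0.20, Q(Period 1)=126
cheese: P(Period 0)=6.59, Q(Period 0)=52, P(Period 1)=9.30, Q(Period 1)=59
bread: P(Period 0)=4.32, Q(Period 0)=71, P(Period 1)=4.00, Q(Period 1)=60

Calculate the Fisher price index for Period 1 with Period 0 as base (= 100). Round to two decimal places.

Laspeyres component (base-period weights):
ΣP(Period 1)Q(Period 0) = 13.59×96 + 0.20×133 + 9.30×52 + 4.00×71 = 1304.64 + 26.6 + 483.6 + 284 = 2098.84
ΣP(Period 0)Q(Period 0) = 9.69×96 + 0.28×133 + 6.59×52 + 4.32×71 = 930.24 + 37.24 + 342.68 + 306.72 = 1616.88
L = 2098.84 / 1616.88 × 100 = 129.8080
Paasche component (current-period weights):
ΣP(Period 1)Q(Period 1) = 13.59×94 + 0.20×126 + 9.30×59 + 4.00×60 = 1277.46 + 25.2 + 548.7 + 240 = 2091.36
ΣP(Period 0)Q(Period 1) = 9.69×94 + 0.28×126 + 6.59×59 + 4.32×60 = 910.86 + 35.28 + 388.81 + 259.2 = 1594.15
P = 2091.36 / 1594.15 × 100 = 131.1897
Fisher = √(L × P) = √(129.8080 × 131.1897) = 130.4970

130.50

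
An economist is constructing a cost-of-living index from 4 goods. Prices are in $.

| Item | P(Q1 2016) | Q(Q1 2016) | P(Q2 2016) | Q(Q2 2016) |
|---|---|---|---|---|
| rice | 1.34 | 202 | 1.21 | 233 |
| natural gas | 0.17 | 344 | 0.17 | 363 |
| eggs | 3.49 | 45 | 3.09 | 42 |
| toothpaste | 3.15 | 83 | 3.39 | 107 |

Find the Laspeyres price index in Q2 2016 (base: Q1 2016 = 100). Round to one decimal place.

Laspeyres price index uses base-period quantities as weights.
ΣP(Q2 2016)·Q(Q1 2016) = 1.21×202 + 0.17×344 + 3.09×45 + 3.39×83 = 244.42 + 58.48 + 139.05 + 281.37 = 723.32
ΣP(Q1 2016)·Q(Q1 2016) = 1.34×202 + 0.17×344 + 3.49×45 + 3.15×83 = 270.68 + 58.48 + 157.05 + 261.45 = 747.66
Index = 723.32 / 747.66 × 100 = 96.7445

96.7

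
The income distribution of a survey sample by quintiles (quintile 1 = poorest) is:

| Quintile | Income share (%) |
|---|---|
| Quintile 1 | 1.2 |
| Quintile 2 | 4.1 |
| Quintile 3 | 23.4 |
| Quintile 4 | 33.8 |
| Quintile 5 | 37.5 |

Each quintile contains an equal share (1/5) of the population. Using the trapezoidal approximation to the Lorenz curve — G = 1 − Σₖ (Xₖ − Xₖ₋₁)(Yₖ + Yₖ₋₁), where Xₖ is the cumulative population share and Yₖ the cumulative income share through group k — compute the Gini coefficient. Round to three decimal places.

Cumulative income shares Yₖ: 0.0120, 0.0530, 0.2870, 0.6250, 1.0000
Σ (Xₖ−Xₖ₋₁)(Yₖ+Yₖ₋₁) = (1/5)(0.0120+0.0000) + (1/5)(0.0530+0.0120) + (1/5)(0.2870+0.0530) + (1/5)(0.6250+0.2870) + (1/5)(1.0000+0.6250)
  = 0.0024 + 0.0130 + 0.0680 + 0.1824 + 0.3250 = 0.5908
G = 1 − 0.5908 = 0.4092

0.409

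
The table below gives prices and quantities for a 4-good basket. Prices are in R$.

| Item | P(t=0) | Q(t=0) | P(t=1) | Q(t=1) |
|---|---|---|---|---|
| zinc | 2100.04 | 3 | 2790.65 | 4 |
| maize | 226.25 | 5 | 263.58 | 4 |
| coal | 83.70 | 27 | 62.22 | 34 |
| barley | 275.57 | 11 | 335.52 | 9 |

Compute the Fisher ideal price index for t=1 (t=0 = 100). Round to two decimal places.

Laspeyres component (base-period weights):
ΣP(t=1)Q(t=0) = 2790.65×3 + 263.58×5 + 62.22×27 + 335.52×11 = 8371.95 + 1317.9 + 1679.94 + 3690.72 = 15060.51
ΣP(t=0)Q(t=0) = 2100.04×3 + 226.25×5 + 83.70×27 + 275.57×11 = 6300.12 + 1131.25 + 2259.9 + 3031.27 = 12722.54
L = 15060.51 / 12722.54 × 100 = 118.3766
Paasche component (current-period weights):
ΣP(t=1)Q(t=1) = 2790.65×4 + 263.58×4 + 62.22×34 + 335.52×9 = 11162.6 + 1054.32 + 2115.48 + 3019.68 = 17352.08
ΣP(t=0)Q(t=1) = 2100.04×4 + 226.25×4 + 83.70×34 + 275.57×9 = 8400.16 + 905 + 2845.8 + 2480.13 = 14631.09
P = 17352.08 / 14631.09 × 100 = 118.5973
Fisher = √(L × P) = √(118.3766 × 118.5973) = 118.4869

118.49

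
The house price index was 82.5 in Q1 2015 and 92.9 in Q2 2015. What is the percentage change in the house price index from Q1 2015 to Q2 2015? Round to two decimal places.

Change = (92.9 − 82.5) / 82.5 × 100
       = 10.4 / 82.5 × 100 = 12.6061%

12.61%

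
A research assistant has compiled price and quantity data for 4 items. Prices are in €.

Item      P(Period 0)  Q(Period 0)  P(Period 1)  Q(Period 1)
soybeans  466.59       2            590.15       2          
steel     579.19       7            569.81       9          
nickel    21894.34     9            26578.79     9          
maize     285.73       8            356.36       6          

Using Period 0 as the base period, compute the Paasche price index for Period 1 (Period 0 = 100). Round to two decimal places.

120.86

Paasche price index uses current-period quantities as weights.
ΣP(Period 1)·Q(Period 1) = 590.15×2 + 569.81×9 + 26578.79×9 + 356.36×6 = 1180.3 + 5128.29 + 239209.11 + 2138.16 = 247655.86
ΣP(Period 0)·Q(Period 1) = 466.59×2 + 579.19×9 + 21894.34×9 + 285.73×6 = 933.18 + 5212.71 + 197049.06 + 1714.38 = 204909.33
Index = 247655.86 / 204909.33 × 100 = 120.8612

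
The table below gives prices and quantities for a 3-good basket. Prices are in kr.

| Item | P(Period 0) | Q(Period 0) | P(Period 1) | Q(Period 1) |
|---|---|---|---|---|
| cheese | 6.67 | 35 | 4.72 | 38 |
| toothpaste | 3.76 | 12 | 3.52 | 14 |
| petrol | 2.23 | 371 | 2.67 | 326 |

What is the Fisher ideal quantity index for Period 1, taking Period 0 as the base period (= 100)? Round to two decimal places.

Laspeyres component (base-period weights):
ΣP(Period 0)Q(Period 1) = 6.67×38 + 3.76×14 + 2.23×326 = 253.46 + 52.64 + 726.98 = 1033.08
ΣP(Period 0)Q(Period 0) = 6.67×35 + 3.76×12 + 2.23×371 = 233.45 + 45.12 + 827.33 = 1105.9
L = 1033.08 / 1105.9 × 100 = 93.4153
Paasche component (current-period weights):
ΣP(Period 1)Q(Period 1) = 4.72×38 + 3.52×14 + 2.67×326 = 179.36 + 49.28 + 870.42 = 1099.06
ΣP(Period 1)Q(Period 0) = 4.72×35 + 3.52×12 + 2.67×371 = 165.2 + 42.24 + 990.57 = 1198.01
P = 1099.06 / 1198.01 × 100 = 91.7405
Fisher = √(L × P) = √(93.4153 × 91.7405) = 92.5741

92.57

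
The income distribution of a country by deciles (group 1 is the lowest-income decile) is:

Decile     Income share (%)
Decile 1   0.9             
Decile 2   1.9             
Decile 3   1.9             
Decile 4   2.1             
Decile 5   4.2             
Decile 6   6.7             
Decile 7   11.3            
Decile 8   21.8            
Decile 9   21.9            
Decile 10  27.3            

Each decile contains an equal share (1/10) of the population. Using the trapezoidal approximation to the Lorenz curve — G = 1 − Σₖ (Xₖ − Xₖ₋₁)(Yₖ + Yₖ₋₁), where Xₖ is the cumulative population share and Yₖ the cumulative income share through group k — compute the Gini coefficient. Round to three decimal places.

0.507

Cumulative income shares Yₖ: 0.0090, 0.0280, 0.0470, 0.0680, 0.1100, 0.1770, 0.2900, 0.5080, 0.7270, 1.0000
Σ (Xₖ−Xₖ₋₁)(Yₖ+Yₖ₋₁) = (1/10)(0.0090+0.0000) + (1/10)(0.0280+0.0090) + (1/10)(0.0470+0.0280) + (1/10)(0.0680+0.0470) + (1/10)(0.1100+0.0680) + (1/10)(0.1770+0.1100) + (1/10)(0.2900+0.1770) + (1/10)(0.5080+0.2900) + (1/10)(0.7270+0.5080) + (1/10)(1.0000+0.7270)
  = 0.0009 + 0.0037 + 0.0075 + 0.0115 + 0.0178 + 0.0287 + 0.0467 + 0.0798 + 0.1235 + 0.1727 = 0.4928
G = 1 − 0.4928 = 0.5072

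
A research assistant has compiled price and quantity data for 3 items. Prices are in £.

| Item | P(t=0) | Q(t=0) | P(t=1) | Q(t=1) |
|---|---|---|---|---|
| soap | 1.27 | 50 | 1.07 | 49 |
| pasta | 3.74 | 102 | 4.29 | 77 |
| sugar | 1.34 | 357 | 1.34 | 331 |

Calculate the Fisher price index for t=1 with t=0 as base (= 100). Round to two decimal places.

Laspeyres component (base-period weights):
ΣP(t=1)Q(t=0) = 1.07×50 + 4.29×102 + 1.34×357 = 53.5 + 437.58 + 478.38 = 969.46
ΣP(t=0)Q(t=0) = 1.27×50 + 3.74×102 + 1.34×357 = 63.5 + 381.48 + 478.38 = 923.36
L = 969.46 / 923.36 × 100 = 104.9926
Paasche component (current-period weights):
ΣP(t=1)Q(t=1) = 1.07×49 + 4.29×77 + 1.34×331 = 52.43 + 330.33 + 443.54 = 826.3
ΣP(t=0)Q(t=1) = 1.27×49 + 3.74×77 + 1.34×331 = 62.23 + 287.98 + 443.54 = 793.75
P = 826.3 / 793.75 × 100 = 104.1008
Fisher = √(L × P) = √(104.9926 × 104.1008) = 104.5458

104.55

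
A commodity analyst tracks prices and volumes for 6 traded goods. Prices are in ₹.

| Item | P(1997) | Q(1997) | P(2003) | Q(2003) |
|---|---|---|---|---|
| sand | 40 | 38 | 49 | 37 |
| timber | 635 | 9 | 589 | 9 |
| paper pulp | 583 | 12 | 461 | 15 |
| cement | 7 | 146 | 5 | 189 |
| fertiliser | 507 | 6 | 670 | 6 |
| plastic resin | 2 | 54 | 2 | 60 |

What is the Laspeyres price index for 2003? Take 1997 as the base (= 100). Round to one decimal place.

95.4

Laspeyres price index uses base-period quantities as weights.
ΣP(2003)·Q(1997) = 49×38 + 589×9 + 461×12 + 5×146 + 670×6 + 2×54 = 1862 + 5301 + 5532 + 730 + 4020 + 108 = 17553
ΣP(1997)·Q(1997) = 40×38 + 635×9 + 583×12 + 7×146 + 507×6 + 2×54 = 1520 + 5715 + 6996 + 1022 + 3042 + 108 = 18403
Index = 17553 / 18403 × 100 = 95.3812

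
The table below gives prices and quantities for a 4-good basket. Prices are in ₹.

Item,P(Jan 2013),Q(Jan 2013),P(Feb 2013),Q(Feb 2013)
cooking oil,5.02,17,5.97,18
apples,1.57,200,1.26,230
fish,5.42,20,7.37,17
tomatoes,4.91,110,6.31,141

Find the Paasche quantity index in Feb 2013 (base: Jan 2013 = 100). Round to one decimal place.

Paasche quantity index uses current-period prices as weights.
ΣP(Feb 2013)·Q(Feb 2013) = 5.97×18 + 1.26×230 + 7.37×17 + 6.31×141 = 107.46 + 289.8 + 125.29 + 889.71 = 1412.26
ΣP(Feb 2013)·Q(Jan 2013) = 5.97×17 + 1.26×200 + 7.37×20 + 6.31×110 = 101.49 + 252 + 147.4 + 694.1 = 1194.99
Index = 1412.26 / 1194.99 × 100 = 118.1817

118.2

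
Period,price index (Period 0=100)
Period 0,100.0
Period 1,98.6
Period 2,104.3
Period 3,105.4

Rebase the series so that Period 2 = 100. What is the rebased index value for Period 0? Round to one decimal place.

Rebased(Period 0) = 100.0 / 104.3 × 100 = 95.8773

95.9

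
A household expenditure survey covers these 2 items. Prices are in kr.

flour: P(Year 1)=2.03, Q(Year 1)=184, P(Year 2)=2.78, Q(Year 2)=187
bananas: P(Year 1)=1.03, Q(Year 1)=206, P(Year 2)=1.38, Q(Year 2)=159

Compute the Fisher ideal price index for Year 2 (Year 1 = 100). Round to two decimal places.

135.96

Laspeyres component (base-period weights):
ΣP(Year 2)Q(Year 1) = 2.78×184 + 1.38×206 = 511.52 + 284.28 = 795.8
ΣP(Year 1)Q(Year 1) = 2.03×184 + 1.03×206 = 373.52 + 212.18 = 585.7
L = 795.8 / 585.7 × 100 = 135.8716
Paasche component (current-period weights):
ΣP(Year 2)Q(Year 2) = 2.78×187 + 1.38×159 = 519.86 + 219.42 = 739.28
ΣP(Year 1)Q(Year 2) = 2.03×187 + 1.03×159 = 379.61 + 163.77 = 543.38
P = 739.28 / 543.38 × 100 = 136.0521
Fisher = √(L × P) = √(135.8716 × 136.0521) = 135.9618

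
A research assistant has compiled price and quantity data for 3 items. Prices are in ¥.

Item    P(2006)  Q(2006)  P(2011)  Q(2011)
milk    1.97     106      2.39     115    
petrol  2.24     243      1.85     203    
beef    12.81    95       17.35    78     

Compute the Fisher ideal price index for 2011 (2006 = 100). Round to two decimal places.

Laspeyres component (base-period weights):
ΣP(2011)Q(2006) = 2.39×106 + 1.85×243 + 17.35×95 = 253.34 + 449.55 + 1648.25 = 2351.14
ΣP(2006)Q(2006) = 1.97×106 + 2.24×243 + 12.81×95 = 208.82 + 544.32 + 1216.95 = 1970.09
L = 2351.14 / 1970.09 × 100 = 119.3418
Paasche component (current-period weights):
ΣP(2011)Q(2011) = 2.39×115 + 1.85×203 + 17.35×78 = 274.85 + 375.55 + 1353.3 = 2003.7
ΣP(2006)Q(2011) = 1.97×115 + 2.24×203 + 12.81×78 = 226.55 + 454.72 + 999.18 = 1680.45
P = 2003.7 / 1680.45 × 100 = 119.2359
Fisher = √(L × P) = √(119.3418 × 119.2359) = 119.2888

119.29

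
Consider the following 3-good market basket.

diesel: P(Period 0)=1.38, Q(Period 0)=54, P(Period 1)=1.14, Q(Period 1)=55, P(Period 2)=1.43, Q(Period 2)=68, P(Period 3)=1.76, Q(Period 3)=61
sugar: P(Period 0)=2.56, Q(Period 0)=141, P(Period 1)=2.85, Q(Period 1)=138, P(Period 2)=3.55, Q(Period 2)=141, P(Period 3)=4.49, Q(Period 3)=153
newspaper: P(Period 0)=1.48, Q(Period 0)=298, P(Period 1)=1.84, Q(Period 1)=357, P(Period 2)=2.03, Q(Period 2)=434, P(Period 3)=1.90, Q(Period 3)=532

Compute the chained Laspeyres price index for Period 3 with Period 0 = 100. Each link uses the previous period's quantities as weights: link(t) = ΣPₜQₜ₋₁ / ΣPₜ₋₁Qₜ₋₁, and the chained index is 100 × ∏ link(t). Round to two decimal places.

143.07

Link Period 0→Period 1:
ΣP(Period 1)Q(Period 0) = 1.14×54 + 2.85×141 + 1.84×298 = 61.56 + 401.85 + 548.32 = 1011.73
ΣP(Period 0)Q(Period 0) = 1.38×54 + 2.56×141 + 1.48×298 = 74.52 + 360.96 + 441.04 = 876.52
link = 1011.73/876.52 = 1.154258
Link Period 1→Period 2:
ΣP(Period 2)Q(Period 1) = 1.43×55 + 3.55×138 + 2.03×357 = 78.65 + 489.9 + 724.71 = 1293.26
ΣP(Period 1)Q(Period 1) = 1.14×55 + 2.85×138 + 1.84×357 = 62.7 + 393.3 + 656.88 = 1112.88
link = 1293.26/1112.88 = 1.162084
Link Period 2→Period 3:
ΣP(Period 3)Q(Period 2) = 1.76×68 + 4.49×141 + 1.90×434 = 119.68 + 633.09 + 824.6 = 1577.37
ΣP(Period 2)Q(Period 2) = 1.43×68 + 3.55×141 + 2.03×434 = 97.24 + 500.55 + 881.02 = 1478.81
link = 1577.37/1478.81 = 1.066648
Chained index = 100 × 1.154258 × 1.162084 × 1.066648 = 143.0743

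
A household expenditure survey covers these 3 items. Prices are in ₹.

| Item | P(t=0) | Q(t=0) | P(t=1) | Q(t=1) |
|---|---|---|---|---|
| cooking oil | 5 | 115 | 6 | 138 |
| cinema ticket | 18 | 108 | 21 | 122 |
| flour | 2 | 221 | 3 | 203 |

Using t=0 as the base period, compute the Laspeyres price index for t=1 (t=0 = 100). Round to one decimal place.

122.3

Laspeyres price index uses base-period quantities as weights.
ΣP(t=1)·Q(t=0) = 6×115 + 21×108 + 3×221 = 690 + 2268 + 663 = 3621
ΣP(t=0)·Q(t=0) = 5×115 + 18×108 + 2×221 = 575 + 1944 + 442 = 2961
Index = 3621 / 2961 × 100 = 122.2898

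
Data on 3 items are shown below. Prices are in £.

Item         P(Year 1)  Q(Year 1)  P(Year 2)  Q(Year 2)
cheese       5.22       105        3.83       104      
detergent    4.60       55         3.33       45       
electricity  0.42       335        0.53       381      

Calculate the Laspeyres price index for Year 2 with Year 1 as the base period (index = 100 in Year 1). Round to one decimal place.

81.0

Laspeyres price index uses base-period quantities as weights.
ΣP(Year 2)·Q(Year 1) = 3.83×105 + 3.33×55 + 0.53×335 = 402.15 + 183.15 + 177.55 = 762.85
ΣP(Year 1)·Q(Year 1) = 5.22×105 + 4.60×55 + 0.42×335 = 548.1 + 253 + 140.7 = 941.8
Index = 762.85 / 941.8 × 100 = 80.9992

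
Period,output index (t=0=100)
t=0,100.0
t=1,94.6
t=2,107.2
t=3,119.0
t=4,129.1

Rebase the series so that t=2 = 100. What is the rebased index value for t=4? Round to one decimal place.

120.4

Rebased(t=4) = 129.1 / 107.2 × 100 = 120.4291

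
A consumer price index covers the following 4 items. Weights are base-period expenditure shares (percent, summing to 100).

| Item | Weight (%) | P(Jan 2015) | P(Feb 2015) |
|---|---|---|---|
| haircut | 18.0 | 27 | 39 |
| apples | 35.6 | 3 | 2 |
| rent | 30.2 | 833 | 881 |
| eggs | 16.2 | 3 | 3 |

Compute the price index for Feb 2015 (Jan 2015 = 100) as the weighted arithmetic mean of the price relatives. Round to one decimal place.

97.9

haircut: 18.0 × (39/27) = 18.0 × 1.444444 = 26.0000
apples: 35.6 × (2/3) = 35.6 × 0.666667 = 23.7333
rent: 30.2 × (881/833) = 30.2 × 1.057623 = 31.9402
eggs: 16.2 × (3/3) = 16.2 × 1.000000 = 16.2000
Index = Σ wᵢ·(p₁ᵢ/p₀ᵢ) = 26.0000 + 23.7333 + 31.9402 + 16.2000 = 97.8735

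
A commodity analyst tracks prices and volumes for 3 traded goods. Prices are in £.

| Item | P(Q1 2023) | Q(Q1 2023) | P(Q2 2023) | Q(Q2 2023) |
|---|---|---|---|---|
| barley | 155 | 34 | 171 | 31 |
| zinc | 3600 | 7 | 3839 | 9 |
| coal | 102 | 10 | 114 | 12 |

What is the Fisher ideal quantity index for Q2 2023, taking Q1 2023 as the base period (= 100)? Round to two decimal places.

Laspeyres component (base-period weights):
ΣP(Q1 2023)Q(Q2 2023) = 155×31 + 3600×9 + 102×12 = 4805 + 32400 + 1224 = 38429
ΣP(Q1 2023)Q(Q1 2023) = 155×34 + 3600×7 + 102×10 = 5270 + 25200 + 1020 = 31490
L = 38429 / 31490 × 100 = 122.0356
Paasche component (current-period weights):
ΣP(Q2 2023)Q(Q2 2023) = 171×31 + 3839×9 + 114×12 = 5301 + 34551 + 1368 = 41220
ΣP(Q2 2023)Q(Q1 2023) = 171×34 + 3839×7 + 114×10 = 5814 + 26873 + 1140 = 33827
P = 41220 / 33827 × 100 = 121.8553
Fisher = √(L × P) = √(122.0356 × 121.8553) = 121.9454

121.95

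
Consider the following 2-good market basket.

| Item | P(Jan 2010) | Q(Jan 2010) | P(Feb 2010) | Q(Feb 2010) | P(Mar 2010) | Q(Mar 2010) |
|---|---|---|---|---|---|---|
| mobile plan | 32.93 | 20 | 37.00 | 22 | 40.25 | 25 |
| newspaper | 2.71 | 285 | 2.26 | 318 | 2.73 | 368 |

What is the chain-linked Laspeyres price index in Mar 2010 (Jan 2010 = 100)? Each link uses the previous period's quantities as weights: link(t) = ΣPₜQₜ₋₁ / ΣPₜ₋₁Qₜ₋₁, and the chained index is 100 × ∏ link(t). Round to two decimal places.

Link Jan 2010→Feb 2010:
ΣP(Feb 2010)Q(Jan 2010) = 37.00×20 + 2.26×285 = 740 + 644.1 = 1384.1
ΣP(Jan 2010)Q(Jan 2010) = 32.93×20 + 2.71×285 = 658.6 + 772.35 = 1430.95
link = 1384.1/1430.95 = 0.967260
Link Feb 2010→Mar 2010:
ΣP(Mar 2010)Q(Feb 2010) = 40.25×22 + 2.73×318 = 885.5 + 868.14 = 1753.64
ΣP(Feb 2010)Q(Feb 2010) = 37.00×22 + 2.26×318 = 814 + 718.68 = 1532.68
link = 1753.64/1532.68 = 1.144166
Chained index = 100 × 0.967260 × 1.144166 = 110.6705

110.67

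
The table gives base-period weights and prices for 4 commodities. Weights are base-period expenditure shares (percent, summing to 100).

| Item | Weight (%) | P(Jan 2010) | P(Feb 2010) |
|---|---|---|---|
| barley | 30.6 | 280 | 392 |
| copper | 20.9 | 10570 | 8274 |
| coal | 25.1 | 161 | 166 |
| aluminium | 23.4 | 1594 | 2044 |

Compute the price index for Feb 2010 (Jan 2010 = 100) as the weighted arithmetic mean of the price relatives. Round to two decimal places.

barley: 30.6 × (392/280) = 30.6 × 1.400000 = 42.8400
copper: 20.9 × (8274/10570) = 20.9 × 0.782781 = 16.3601
coal: 25.1 × (166/161) = 25.1 × 1.031056 = 25.8795
aluminium: 23.4 × (2044/1594) = 23.4 × 1.282309 = 30.0060
Index = Σ wᵢ·(p₁ᵢ/p₀ᵢ) = 42.8400 + 16.3601 + 25.8795 + 30.0060 = 115.0857

115.09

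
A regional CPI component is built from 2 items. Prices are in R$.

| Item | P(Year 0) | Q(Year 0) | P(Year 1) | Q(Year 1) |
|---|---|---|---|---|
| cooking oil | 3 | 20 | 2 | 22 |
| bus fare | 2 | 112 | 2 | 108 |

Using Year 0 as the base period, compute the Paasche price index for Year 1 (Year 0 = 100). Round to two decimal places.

92.20

Paasche price index uses current-period quantities as weights.
ΣP(Year 1)·Q(Year 1) = 2×22 + 2×108 = 44 + 216 = 260
ΣP(Year 0)·Q(Year 1) = 3×22 + 2×108 = 66 + 216 = 282
Index = 260 / 282 × 100 = 92.1986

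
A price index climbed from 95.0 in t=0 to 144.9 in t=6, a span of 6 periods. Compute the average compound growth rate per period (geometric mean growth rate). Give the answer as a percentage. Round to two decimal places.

7.29%

Growth factor = (144.9/95.0)^(1/6) = (1.525263)^(1/6) = 1.072896
Growth rate = 1.072896 − 1 = 0.072896 = 7.2896%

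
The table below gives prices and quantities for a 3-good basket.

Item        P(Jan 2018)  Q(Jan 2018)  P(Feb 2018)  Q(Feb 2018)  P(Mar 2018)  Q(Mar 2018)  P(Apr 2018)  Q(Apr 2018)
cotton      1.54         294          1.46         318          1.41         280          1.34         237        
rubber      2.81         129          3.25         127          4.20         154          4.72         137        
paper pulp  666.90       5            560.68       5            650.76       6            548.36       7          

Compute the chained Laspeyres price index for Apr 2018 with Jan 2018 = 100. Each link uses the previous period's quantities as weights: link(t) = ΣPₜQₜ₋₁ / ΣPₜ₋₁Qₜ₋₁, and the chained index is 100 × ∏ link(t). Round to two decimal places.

89.93

Link Jan 2018→Feb 2018:
ΣP(Feb 2018)Q(Jan 2018) = 1.46×294 + 3.25×129 + 560.68×5 = 429.24 + 419.25 + 2803.4 = 3651.89
ΣP(Jan 2018)Q(Jan 2018) = 1.54×294 + 2.81×129 + 666.90×5 = 452.76 + 362.49 + 3334.5 = 4149.75
link = 3651.89/4149.75 = 0.880027
Link Feb 2018→Mar 2018:
ΣP(Mar 2018)Q(Feb 2018) = 1.41×318 + 4.20×127 + 650.76×5 = 448.38 + 533.4 + 3253.8 = 4235.58
ΣP(Feb 2018)Q(Feb 2018) = 1.46×318 + 3.25×127 + 560.68×5 = 464.28 + 412.75 + 2803.4 = 3680.43
link = 4235.58/3680.43 = 1.150838
Link Mar 2018→Apr 2018:
ΣP(Apr 2018)Q(Mar 2018) = 1.34×280 + 4.72×154 + 548.36×6 = 375.2 + 726.88 + 3290.16 = 4392.24
ΣP(Mar 2018)Q(Mar 2018) = 1.41×280 + 4.20×154 + 650.76×6 = 394.8 + 646.8 + 3904.56 = 4946.16
link = 4392.24/4946.16 = 0.888010
Chained index = 100 × 0.880027 × 1.150838 × 0.888010 = 89.9348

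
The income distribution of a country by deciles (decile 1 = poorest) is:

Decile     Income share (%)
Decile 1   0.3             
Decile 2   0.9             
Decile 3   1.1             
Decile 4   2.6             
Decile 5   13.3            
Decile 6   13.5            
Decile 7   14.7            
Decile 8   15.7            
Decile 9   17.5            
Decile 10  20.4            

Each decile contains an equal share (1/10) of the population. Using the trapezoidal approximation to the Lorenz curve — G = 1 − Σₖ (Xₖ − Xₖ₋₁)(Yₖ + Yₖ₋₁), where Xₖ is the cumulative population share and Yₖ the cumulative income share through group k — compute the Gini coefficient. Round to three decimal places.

0.407

Cumulative income shares Yₖ: 0.0030, 0.0120, 0.0230, 0.0490, 0.1820, 0.3170, 0.4640, 0.6210, 0.7960, 1.0000
Σ (Xₖ−Xₖ₋₁)(Yₖ+Yₖ₋₁) = (1/10)(0.0030+0.0000) + (1/10)(0.0120+0.0030) + (1/10)(0.0230+0.0120) + (1/10)(0.0490+0.0230) + (1/10)(0.1820+0.0490) + (1/10)(0.3170+0.1820) + (1/10)(0.4640+0.3170) + (1/10)(0.6210+0.4640) + (1/10)(0.7960+0.6210) + (1/10)(1.0000+0.7960)
  = 0.0003 + 0.0015 + 0.0035 + 0.0072 + 0.0231 + 0.0499 + 0.0781 + 0.1085 + 0.1417 + 0.1796 = 0.5934
G = 1 − 0.5934 = 0.4066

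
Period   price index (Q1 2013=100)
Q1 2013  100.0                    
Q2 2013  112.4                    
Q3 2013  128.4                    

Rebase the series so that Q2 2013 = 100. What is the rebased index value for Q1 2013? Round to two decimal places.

88.97

Rebased(Q1 2013) = 100.0 / 112.4 × 100 = 88.9680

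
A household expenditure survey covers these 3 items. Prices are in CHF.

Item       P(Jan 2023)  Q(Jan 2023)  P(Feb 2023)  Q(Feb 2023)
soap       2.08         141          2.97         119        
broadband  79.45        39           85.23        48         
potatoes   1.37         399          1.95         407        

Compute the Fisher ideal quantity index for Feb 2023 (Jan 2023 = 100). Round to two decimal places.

116.57

Laspeyres component (base-period weights):
ΣP(Jan 2023)Q(Feb 2023) = 2.08×119 + 79.45×48 + 1.37×407 = 247.52 + 3813.6 + 557.59 = 4618.71
ΣP(Jan 2023)Q(Jan 2023) = 2.08×141 + 79.45×39 + 1.37×399 = 293.28 + 3098.55 + 546.63 = 3938.46
L = 4618.71 / 3938.46 × 100 = 117.2720
Paasche component (current-period weights):
ΣP(Feb 2023)Q(Feb 2023) = 2.97×119 + 85.23×48 + 1.95×407 = 353.43 + 4091.04 + 793.65 = 5238.12
ΣP(Feb 2023)Q(Jan 2023) = 2.97×141 + 85.23×39 + 1.95×399 = 418.77 + 3323.97 + 778.05 = 4520.79
P = 5238.12 / 4520.79 × 100 = 115.8674
Fisher = √(L × P) = √(117.2720 × 115.8674) = 116.5676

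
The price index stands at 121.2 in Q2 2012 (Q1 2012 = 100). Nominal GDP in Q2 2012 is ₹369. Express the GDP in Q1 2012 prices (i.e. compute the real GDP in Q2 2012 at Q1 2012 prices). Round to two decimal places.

304.46

Real = Nominal ÷ (Index/100) = 369 ÷ (121.2/100)
     = 369 ÷ 1.212 = 304.4554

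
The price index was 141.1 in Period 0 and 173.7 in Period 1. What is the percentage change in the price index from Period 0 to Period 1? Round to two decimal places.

23.10%

Change = (173.7 − 141.1) / 141.1 × 100
       = 32.6 / 141.1 × 100 = 23.1042%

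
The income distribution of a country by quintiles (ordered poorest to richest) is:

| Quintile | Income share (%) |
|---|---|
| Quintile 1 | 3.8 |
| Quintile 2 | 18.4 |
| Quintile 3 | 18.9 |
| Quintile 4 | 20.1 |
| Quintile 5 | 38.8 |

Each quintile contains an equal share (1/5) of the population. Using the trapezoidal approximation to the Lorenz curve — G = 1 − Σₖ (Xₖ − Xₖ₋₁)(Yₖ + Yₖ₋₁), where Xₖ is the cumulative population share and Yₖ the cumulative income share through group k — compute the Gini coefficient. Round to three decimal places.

0.287

Cumulative income shares Yₖ: 0.0380, 0.2220, 0.4110, 0.6120, 1.0000
Σ (Xₖ−Xₖ₋₁)(Yₖ+Yₖ₋₁) = (1/5)(0.0380+0.0000) + (1/5)(0.2220+0.0380) + (1/5)(0.4110+0.2220) + (1/5)(0.6120+0.4110) + (1/5)(1.0000+0.6120)
  = 0.0076 + 0.0520 + 0.1266 + 0.2046 + 0.3224 = 0.7132
G = 1 − 0.7132 = 0.2868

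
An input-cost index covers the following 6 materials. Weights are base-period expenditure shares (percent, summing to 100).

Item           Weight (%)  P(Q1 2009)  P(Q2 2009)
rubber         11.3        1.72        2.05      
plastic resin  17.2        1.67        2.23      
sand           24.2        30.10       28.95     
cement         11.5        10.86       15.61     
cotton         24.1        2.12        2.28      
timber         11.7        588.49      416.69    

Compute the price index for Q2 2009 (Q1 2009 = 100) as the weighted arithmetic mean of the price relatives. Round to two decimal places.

110.44

rubber: 11.3 × (2.05/1.72) = 11.3 × 1.191860 = 13.4680
plastic resin: 17.2 × (2.23/1.67) = 17.2 × 1.335329 = 22.9677
sand: 24.2 × (28.95/30.10) = 24.2 × 0.961794 = 23.2754
cement: 11.5 × (15.61/10.86) = 11.5 × 1.437385 = 16.5299
cotton: 24.1 × (2.28/2.12) = 24.1 × 1.075472 = 25.9189
timber: 11.7 × (416.69/588.49) = 11.7 × 0.708066 = 8.2844
Index = Σ wᵢ·(p₁ᵢ/p₀ᵢ) = 13.4680 + 22.9677 + 23.2754 + 16.5299 + 25.9189 + 8.2844 = 110.4443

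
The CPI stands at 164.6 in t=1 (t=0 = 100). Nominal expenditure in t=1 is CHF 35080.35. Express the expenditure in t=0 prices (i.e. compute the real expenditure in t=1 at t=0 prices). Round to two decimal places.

Real = Nominal ÷ (Index/100) = 35080.35 ÷ (164.6/100)
     = 35080.35 ÷ 1.646 = 21312.4848

21312.48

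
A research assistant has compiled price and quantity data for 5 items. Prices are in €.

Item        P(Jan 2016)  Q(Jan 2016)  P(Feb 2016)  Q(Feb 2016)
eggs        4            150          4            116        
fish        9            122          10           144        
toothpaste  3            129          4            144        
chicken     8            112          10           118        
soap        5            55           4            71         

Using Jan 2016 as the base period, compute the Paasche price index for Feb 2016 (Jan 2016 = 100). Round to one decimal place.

113.0

Paasche price index uses current-period quantities as weights.
ΣP(Feb 2016)·Q(Feb 2016) = 4×116 + 10×144 + 4×144 + 10×118 + 4×71 = 464 + 1440 + 576 + 1180 + 284 = 3944
ΣP(Jan 2016)·Q(Feb 2016) = 4×116 + 9×144 + 3×144 + 8×118 + 5×71 = 464 + 1296 + 432 + 944 + 355 = 3491
Index = 3944 / 3491 × 100 = 112.9762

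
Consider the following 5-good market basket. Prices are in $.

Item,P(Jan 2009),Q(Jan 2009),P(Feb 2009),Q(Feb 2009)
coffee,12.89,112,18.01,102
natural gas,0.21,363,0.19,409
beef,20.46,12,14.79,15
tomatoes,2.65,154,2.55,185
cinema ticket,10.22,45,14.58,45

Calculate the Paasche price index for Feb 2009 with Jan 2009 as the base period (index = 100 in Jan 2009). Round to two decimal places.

Paasche price index uses current-period quantities as weights.
ΣP(Feb 2009)·Q(Feb 2009) = 18.01×102 + 0.19×409 + 14.79×15 + 2.55×185 + 14.58×45 = 1837.02 + 77.71 + 221.85 + 471.75 + 656.1 = 3264.43
ΣP(Jan 2009)·Q(Feb 2009) = 12.89×102 + 0.21×409 + 20.46×15 + 2.65×185 + 10.22×45 = 1314.78 + 85.89 + 306.9 + 490.25 + 459.9 = 2657.72
Index = 3264.43 / 2657.72 × 100 = 122.8282

122.83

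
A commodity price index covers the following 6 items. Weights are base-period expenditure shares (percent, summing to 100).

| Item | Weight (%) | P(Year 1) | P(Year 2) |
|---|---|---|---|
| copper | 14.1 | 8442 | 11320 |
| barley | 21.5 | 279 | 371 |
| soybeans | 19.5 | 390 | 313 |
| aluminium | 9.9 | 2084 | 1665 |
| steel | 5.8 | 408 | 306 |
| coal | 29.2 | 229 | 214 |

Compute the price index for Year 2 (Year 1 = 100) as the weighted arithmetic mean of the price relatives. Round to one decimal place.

copper: 14.1 × (11320/8442) = 14.1 × 1.340914 = 18.9069
barley: 21.5 × (371/279) = 21.5 × 1.329749 = 28.5896
soybeans: 19.5 × (313/390) = 19.5 × 0.802564 = 15.6500
aluminium: 9.9 × (1665/2084) = 9.9 × 0.798944 = 7.9095
steel: 5.8 × (306/408) = 5.8 × 0.750000 = 4.3500
coal: 29.2 × (214/229) = 29.2 × 0.934498 = 27.2873
Index = Σ wᵢ·(p₁ᵢ/p₀ᵢ) = 18.9069 + 28.5896 + 15.6500 + 7.9095 + 4.3500 + 27.2873 = 102.6934

102.7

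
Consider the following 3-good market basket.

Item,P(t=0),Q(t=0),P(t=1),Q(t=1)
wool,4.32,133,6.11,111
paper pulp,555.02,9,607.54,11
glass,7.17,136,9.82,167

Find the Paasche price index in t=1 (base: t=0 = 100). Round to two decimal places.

Paasche price index uses current-period quantities as weights.
ΣP(t=1)·Q(t=1) = 6.11×111 + 607.54×11 + 9.82×167 = 678.21 + 6682.94 + 1639.94 = 9001.09
ΣP(t=0)·Q(t=1) = 4.32×111 + 555.02×11 + 7.17×167 = 479.52 + 6105.22 + 1197.39 = 7782.13
Index = 9001.09 / 7782.13 × 100 = 115.6636

115.66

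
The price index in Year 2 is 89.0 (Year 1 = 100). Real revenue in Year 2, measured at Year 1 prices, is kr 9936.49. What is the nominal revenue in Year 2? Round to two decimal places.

Nominal = Real × (Index/100) = 9936.49 × (89.0/100)
        = 9936.49 × 0.890 = 8843.4761

8843.48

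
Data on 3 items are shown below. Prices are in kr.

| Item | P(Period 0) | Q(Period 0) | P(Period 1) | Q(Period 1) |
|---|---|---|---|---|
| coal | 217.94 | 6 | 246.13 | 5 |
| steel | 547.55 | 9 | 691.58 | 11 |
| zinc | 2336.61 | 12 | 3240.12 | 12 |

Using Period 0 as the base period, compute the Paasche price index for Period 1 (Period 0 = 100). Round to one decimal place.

Paasche price index uses current-period quantities as weights.
ΣP(Period 1)·Q(Period 1) = 246.13×5 + 691.58×11 + 3240.12×12 = 1230.65 + 7607.38 + 38881.44 = 47719.47
ΣP(Period 0)·Q(Period 1) = 217.94×5 + 547.55×11 + 2336.61×12 = 1089.7 + 6023.05 + 28039.32 = 35152.07
Index = 47719.47 / 35152.07 × 100 = 135.7515

135.8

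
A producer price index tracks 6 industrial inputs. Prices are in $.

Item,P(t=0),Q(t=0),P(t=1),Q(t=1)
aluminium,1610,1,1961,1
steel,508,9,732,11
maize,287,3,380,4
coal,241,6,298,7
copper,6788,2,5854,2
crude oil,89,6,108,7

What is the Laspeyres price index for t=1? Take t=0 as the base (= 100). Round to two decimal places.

Laspeyres price index uses base-period quantities as weights.
ΣP(t=1)·Q(t=0) = 1961×1 + 732×9 + 380×3 + 298×6 + 5854×2 + 108×6 = 1961 + 6588 + 1140 + 1788 + 11708 + 648 = 23833
ΣP(t=0)·Q(t=0) = 1610×1 + 508×9 + 287×3 + 241×6 + 6788×2 + 89×6 = 1610 + 4572 + 861 + 1446 + 13576 + 534 = 22599
Index = 23833 / 22599 × 100 = 105.4604

105.46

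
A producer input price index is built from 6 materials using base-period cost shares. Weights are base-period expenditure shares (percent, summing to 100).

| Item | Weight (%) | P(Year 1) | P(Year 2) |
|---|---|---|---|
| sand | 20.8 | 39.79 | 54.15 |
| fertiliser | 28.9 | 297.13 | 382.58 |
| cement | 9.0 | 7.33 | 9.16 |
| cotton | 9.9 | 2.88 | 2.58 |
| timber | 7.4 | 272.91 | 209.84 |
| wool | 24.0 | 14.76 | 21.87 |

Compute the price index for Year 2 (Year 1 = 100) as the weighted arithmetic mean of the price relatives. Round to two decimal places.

sand: 20.8 × (54.15/39.79) = 20.8 × 1.360895 = 28.3066
fertiliser: 28.9 × (382.58/297.13) = 28.9 × 1.287585 = 37.2112
cement: 9.0 × (9.16/7.33) = 9.0 × 1.249659 = 11.2469
cotton: 9.9 × (2.58/2.88) = 9.9 × 0.895833 = 8.8688
timber: 7.4 × (209.84/272.91) = 7.4 × 0.768898 = 5.6898
wool: 24.0 × (21.87/14.76) = 24.0 × 1.481707 = 35.5610
Index = Σ wᵢ·(p₁ᵢ/p₀ᵢ) = 28.3066 + 37.2112 + 11.2469 + 8.8688 + 5.6898 + 35.5610 = 126.8843

126.88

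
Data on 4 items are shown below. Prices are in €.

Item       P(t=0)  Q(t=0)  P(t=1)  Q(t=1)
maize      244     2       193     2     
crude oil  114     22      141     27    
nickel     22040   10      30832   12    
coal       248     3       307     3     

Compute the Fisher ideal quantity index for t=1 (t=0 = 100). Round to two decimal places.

Laspeyres component (base-period weights):
ΣP(t=0)Q(t=1) = 244×2 + 114×27 + 22040×12 + 248×3 = 488 + 3078 + 264480 + 744 = 268790
ΣP(t=0)Q(t=0) = 244×2 + 114×22 + 22040×10 + 248×3 = 488 + 2508 + 220400 + 744 = 224140
L = 268790 / 224140 × 100 = 119.9206
Paasche component (current-period weights):
ΣP(t=1)Q(t=1) = 193×2 + 141×27 + 30832×12 + 307×3 = 386 + 3807 + 369984 + 921 = 375098
ΣP(t=1)Q(t=0) = 193×2 + 141×22 + 30832×10 + 307×3 = 386 + 3102 + 308320 + 921 = 312729
P = 375098 / 312729 × 100 = 119.9435
Fisher = √(L × P) = √(119.9206 × 119.9435) = 119.9320

119.93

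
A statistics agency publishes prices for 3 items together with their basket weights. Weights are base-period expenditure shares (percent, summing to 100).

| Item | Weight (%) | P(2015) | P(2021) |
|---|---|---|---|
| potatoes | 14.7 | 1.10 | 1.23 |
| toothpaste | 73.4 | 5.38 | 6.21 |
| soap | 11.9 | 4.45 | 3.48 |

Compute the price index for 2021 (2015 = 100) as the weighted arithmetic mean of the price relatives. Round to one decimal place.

110.5

potatoes: 14.7 × (1.23/1.10) = 14.7 × 1.118182 = 16.4373
toothpaste: 73.4 × (6.21/5.38) = 73.4 × 1.154275 = 84.7238
soap: 11.9 × (3.48/4.45) = 11.9 × 0.782022 = 9.3061
Index = Σ wᵢ·(p₁ᵢ/p₀ᵢ) = 16.4373 + 84.7238 + 9.3061 = 110.4671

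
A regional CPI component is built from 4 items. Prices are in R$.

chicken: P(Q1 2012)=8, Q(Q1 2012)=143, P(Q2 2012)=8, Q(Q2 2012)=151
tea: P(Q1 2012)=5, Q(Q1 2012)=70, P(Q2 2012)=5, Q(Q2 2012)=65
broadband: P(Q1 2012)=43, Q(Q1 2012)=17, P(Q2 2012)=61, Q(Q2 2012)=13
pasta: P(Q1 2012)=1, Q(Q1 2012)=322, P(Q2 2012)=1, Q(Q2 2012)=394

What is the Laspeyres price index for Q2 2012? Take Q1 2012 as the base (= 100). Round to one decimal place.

Laspeyres price index uses base-period quantities as weights.
ΣP(Q2 2012)·Q(Q1 2012) = 8×143 + 5×70 + 61×17 + 1×322 = 1144 + 350 + 1037 + 322 = 2853
ΣP(Q1 2012)·Q(Q1 2012) = 8×143 + 5×70 + 43×17 + 1×322 = 1144 + 350 + 731 + 322 = 2547
Index = 2853 / 2547 × 100 = 112.0141

112.0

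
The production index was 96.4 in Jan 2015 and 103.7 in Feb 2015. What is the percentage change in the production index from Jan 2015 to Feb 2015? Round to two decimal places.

Change = (103.7 − 96.4) / 96.4 × 100
       = 7.3 / 96.4 × 100 = 7.5726%

7.57%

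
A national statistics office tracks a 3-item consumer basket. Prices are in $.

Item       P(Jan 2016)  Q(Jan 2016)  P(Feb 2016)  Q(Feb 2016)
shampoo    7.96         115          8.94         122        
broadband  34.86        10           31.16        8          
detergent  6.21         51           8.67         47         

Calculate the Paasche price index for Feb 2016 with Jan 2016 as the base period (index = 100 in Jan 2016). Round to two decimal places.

Paasche price index uses current-period quantities as weights.
ΣP(Feb 2016)·Q(Feb 2016) = 8.94×122 + 31.16×8 + 8.67×47 = 1090.68 + 249.28 + 407.49 = 1747.45
ΣP(Jan 2016)·Q(Feb 2016) = 7.96×122 + 34.86×8 + 6.21×47 = 971.12 + 278.88 + 291.87 = 1541.87
Index = 1747.45 / 1541.87 × 100 = 113.3332

113.33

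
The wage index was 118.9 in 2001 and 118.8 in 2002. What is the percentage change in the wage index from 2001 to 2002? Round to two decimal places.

-0.08%

Change = (118.8 − 118.9) / 118.9 × 100
       = -0.1 / 118.9 × 100 = -0.0841%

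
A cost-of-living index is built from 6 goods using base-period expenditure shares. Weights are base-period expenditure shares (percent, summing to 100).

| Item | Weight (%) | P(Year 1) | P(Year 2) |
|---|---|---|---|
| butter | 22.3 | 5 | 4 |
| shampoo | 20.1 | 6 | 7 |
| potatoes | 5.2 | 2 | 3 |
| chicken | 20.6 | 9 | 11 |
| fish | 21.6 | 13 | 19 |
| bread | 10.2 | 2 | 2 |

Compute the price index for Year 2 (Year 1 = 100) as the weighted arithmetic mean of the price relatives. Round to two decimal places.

butter: 22.3 × (4/5) = 22.3 × 0.800000 = 17.8400
shampoo: 20.1 × (7/6) = 20.1 × 1.166667 = 23.4500
potatoes: 5.2 × (3/2) = 5.2 × 1.500000 = 7.8000
chicken: 20.6 × (11/9) = 20.6 × 1.222222 = 25.1778
fish: 21.6 × (19/13) = 21.6 × 1.461538 = 31.5692
bread: 10.2 × (2/2) = 10.2 × 1.000000 = 10.2000
Index = Σ wᵢ·(p₁ᵢ/p₀ᵢ) = 17.8400 + 23.4500 + 7.8000 + 25.1778 + 31.5692 + 10.2000 = 116.0370

116.04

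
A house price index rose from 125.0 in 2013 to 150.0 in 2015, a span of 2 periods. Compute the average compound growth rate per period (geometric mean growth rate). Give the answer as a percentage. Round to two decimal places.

9.54%

Growth factor = (150.0/125.0)^(1/2) = (1.200000)^(1/2) = 1.095445
Growth rate = 1.095445 − 1 = 0.095445 = 9.5445%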